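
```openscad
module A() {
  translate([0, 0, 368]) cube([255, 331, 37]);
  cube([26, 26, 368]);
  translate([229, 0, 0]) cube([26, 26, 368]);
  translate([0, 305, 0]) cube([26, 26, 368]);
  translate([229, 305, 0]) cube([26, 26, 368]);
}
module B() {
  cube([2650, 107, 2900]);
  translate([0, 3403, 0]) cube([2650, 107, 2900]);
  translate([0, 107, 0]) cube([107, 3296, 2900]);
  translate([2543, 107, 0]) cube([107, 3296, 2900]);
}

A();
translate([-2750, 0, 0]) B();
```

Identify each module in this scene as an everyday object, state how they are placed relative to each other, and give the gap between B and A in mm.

A is a stool. B is a house frame. The house frame is on the floor beside the stool on its −x side. The gap between the house frame and the stool is 100 mm.

The house frame's nearest face is 100 mm from the stool's −x face.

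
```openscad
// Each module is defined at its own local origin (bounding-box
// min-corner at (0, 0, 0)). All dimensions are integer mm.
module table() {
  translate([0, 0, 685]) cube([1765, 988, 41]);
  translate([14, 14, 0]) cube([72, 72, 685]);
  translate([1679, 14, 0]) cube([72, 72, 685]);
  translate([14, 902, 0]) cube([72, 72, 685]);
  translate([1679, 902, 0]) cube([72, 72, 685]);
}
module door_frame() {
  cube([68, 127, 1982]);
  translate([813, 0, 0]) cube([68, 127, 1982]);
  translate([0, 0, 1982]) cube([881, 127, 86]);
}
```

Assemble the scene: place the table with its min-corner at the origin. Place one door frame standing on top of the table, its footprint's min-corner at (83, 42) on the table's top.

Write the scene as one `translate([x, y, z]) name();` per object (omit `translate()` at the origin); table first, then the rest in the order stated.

table();
translate([83, 42, 726]) door_frame();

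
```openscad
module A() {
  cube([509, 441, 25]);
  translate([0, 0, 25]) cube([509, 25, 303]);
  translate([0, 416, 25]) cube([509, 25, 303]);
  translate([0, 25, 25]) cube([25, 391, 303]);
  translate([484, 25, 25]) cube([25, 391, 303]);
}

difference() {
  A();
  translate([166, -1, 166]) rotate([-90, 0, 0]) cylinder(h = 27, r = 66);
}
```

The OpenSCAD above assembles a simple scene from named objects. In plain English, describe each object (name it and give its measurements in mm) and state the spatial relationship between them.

A is an open storage box with external size 509×441×328 mm and wall thickness 25 mm (the base is also 25 mm thick). The base covers the whole footprint; the four walls stand on the base, with the y-facing walls full-width and the x-facing walls fitting between their inner faces.

The open box has a circular hole of radius 66 mm through its front wall, centred at (x = 166, z = 166).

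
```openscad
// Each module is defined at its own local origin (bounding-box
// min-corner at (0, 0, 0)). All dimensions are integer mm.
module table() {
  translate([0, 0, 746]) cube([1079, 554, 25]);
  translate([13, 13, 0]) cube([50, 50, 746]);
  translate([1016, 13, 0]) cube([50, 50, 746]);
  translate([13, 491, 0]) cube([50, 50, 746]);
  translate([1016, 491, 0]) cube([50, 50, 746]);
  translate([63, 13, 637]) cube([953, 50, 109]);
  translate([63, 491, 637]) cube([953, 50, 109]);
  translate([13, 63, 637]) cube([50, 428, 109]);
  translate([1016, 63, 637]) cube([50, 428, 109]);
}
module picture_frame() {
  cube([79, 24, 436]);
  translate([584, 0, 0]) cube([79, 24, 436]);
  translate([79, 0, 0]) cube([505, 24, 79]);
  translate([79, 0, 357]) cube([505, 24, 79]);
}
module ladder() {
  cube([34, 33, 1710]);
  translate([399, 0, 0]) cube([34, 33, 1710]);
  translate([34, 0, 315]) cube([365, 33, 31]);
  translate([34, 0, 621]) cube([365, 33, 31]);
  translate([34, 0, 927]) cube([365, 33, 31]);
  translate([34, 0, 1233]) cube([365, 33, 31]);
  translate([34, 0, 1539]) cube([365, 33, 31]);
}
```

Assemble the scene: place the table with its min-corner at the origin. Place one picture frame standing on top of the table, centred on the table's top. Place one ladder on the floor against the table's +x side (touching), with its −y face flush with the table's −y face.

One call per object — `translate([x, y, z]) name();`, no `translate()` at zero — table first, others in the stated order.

table();
translate([208, 265, 771]) picture_frame();
translate([1079, 0, 0]) ladder();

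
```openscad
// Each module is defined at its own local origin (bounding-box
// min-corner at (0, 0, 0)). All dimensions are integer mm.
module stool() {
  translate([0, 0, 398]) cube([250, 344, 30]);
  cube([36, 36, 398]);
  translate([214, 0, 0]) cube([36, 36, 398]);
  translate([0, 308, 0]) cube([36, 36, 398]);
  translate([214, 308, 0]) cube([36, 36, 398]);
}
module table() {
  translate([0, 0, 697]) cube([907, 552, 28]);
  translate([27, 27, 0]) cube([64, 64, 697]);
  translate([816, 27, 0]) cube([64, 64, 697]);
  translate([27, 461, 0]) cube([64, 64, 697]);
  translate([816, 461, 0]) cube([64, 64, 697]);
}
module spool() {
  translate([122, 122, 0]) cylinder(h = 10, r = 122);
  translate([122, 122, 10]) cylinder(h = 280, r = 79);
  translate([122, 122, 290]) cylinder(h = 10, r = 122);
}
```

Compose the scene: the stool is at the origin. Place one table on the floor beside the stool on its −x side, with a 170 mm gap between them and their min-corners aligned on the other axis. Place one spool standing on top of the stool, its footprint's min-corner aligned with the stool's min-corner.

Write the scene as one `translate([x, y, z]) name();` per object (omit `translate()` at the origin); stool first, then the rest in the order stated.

stool();
translate([-1077, 0, 0]) table();
translate([0, 0, 428]) spool();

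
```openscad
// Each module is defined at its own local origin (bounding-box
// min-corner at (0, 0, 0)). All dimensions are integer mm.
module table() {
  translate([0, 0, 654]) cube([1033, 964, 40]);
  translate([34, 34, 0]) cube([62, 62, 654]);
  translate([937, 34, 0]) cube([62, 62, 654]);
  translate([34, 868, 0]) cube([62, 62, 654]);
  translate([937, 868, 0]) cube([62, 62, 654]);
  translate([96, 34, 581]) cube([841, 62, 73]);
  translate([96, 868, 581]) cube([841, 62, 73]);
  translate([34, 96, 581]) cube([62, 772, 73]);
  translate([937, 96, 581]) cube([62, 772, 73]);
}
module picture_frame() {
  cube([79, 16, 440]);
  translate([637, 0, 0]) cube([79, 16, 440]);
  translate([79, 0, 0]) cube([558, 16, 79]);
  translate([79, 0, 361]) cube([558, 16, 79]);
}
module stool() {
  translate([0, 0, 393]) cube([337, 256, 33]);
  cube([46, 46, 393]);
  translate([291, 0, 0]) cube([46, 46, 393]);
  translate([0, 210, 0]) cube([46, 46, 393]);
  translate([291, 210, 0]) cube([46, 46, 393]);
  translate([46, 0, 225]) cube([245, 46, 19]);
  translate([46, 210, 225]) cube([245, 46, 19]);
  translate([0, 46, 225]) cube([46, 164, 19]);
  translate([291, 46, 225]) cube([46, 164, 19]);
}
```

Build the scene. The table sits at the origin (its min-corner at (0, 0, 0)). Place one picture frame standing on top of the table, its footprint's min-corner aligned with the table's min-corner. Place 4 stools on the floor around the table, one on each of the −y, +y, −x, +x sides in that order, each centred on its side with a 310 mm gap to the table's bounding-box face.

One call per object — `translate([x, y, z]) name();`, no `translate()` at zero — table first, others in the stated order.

table();
translate([0, 0, 694]) picture_frame();
translate([348, -566, 0]) stool();
translate([348, 1274, 0]) stool();
translate([-647, 354, 0]) stool();
translate([1343, 354, 0]) stool();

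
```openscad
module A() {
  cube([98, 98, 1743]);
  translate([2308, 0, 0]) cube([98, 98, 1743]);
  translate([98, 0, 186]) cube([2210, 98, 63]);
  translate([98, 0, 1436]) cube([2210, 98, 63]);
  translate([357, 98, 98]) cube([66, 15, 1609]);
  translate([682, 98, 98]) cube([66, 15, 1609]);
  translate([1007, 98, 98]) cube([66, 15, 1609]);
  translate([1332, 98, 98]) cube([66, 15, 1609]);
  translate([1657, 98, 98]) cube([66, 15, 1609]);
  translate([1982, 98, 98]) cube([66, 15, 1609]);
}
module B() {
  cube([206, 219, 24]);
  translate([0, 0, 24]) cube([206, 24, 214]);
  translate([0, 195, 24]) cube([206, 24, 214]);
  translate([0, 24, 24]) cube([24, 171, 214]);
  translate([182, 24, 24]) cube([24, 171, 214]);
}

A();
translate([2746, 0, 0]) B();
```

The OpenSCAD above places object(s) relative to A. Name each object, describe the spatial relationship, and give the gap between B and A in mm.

The open box's nearest face is 340 mm from the fence section's +x face.

A is a fence section. B is an open box. The open box is on the floor beside the fence section on its +x side. The gap between the open box and the fence section is 340 mm.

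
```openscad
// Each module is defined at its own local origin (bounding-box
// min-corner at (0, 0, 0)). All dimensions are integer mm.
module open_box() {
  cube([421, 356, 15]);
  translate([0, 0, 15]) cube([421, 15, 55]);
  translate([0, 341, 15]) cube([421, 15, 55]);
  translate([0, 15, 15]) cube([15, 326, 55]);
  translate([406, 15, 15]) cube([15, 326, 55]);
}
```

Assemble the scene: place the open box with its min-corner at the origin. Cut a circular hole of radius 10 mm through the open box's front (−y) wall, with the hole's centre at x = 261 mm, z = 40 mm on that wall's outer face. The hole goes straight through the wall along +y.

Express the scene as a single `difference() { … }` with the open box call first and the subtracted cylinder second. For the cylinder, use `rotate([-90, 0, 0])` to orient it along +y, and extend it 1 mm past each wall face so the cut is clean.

difference() {
  open_box();
  translate([261, -1, 40]) rotate([-90, 0, 0]) cylinder(h = 17, r = 10);
}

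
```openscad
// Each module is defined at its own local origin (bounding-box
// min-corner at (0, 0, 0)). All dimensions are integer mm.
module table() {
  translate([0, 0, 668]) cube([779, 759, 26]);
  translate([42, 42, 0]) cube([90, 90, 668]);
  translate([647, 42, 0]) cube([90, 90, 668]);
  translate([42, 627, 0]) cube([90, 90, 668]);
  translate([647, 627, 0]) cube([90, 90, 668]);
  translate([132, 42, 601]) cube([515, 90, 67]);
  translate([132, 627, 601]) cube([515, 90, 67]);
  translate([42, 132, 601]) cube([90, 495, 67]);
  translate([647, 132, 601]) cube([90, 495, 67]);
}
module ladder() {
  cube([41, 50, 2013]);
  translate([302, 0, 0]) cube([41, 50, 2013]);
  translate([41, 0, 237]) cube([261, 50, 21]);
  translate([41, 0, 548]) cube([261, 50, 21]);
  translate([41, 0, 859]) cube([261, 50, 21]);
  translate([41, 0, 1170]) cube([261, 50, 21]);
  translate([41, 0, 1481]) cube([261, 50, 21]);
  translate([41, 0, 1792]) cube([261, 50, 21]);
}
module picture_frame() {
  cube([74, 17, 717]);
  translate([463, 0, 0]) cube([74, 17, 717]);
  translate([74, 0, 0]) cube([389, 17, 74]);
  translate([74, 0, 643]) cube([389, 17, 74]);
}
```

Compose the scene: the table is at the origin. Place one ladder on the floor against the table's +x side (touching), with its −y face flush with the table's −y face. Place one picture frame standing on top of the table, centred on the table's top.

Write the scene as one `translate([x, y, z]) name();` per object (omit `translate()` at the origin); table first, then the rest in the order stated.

table();
translate([779, 0, 0]) ladder();
translate([121, 371, 694]) picture_frame();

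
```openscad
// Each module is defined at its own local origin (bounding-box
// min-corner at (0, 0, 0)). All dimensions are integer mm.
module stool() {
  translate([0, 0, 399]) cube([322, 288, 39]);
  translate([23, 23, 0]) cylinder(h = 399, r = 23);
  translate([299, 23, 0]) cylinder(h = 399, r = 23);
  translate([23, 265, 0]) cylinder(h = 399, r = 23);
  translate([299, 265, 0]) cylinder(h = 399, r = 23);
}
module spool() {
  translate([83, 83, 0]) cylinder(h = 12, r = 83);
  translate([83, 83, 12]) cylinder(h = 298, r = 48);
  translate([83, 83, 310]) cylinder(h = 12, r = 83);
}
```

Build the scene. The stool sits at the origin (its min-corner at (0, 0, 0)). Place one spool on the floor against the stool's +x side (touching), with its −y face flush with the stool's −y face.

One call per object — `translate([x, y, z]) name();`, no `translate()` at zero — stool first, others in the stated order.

stool();
translate([322, 0, 0]) spool();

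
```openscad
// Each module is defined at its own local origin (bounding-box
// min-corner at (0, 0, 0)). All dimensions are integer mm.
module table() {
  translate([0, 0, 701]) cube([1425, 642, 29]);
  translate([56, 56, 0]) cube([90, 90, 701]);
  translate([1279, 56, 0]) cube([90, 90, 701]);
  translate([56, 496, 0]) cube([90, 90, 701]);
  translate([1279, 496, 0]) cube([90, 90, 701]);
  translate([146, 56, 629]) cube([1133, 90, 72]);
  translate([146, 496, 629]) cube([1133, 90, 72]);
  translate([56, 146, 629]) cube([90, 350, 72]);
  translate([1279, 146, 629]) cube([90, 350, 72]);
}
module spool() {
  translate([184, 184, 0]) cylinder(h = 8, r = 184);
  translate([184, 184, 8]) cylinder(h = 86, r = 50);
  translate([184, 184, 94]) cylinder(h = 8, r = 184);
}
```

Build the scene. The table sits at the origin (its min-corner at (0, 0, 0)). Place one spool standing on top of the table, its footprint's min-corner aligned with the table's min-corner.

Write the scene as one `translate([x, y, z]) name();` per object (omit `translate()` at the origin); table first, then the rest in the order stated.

table();
translate([0, 0, 730]) spool();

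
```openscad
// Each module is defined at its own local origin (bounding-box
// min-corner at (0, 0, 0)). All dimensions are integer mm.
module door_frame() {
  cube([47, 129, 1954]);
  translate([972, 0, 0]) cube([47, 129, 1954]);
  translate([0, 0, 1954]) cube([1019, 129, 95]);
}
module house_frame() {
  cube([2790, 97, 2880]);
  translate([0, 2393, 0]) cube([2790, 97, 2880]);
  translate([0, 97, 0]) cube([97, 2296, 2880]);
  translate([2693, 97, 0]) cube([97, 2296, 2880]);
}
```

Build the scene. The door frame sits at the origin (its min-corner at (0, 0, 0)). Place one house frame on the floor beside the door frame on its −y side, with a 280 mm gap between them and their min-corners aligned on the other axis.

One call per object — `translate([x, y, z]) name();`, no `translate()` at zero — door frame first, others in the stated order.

door_frame();
translate([0, -2770, 0]) house_frame();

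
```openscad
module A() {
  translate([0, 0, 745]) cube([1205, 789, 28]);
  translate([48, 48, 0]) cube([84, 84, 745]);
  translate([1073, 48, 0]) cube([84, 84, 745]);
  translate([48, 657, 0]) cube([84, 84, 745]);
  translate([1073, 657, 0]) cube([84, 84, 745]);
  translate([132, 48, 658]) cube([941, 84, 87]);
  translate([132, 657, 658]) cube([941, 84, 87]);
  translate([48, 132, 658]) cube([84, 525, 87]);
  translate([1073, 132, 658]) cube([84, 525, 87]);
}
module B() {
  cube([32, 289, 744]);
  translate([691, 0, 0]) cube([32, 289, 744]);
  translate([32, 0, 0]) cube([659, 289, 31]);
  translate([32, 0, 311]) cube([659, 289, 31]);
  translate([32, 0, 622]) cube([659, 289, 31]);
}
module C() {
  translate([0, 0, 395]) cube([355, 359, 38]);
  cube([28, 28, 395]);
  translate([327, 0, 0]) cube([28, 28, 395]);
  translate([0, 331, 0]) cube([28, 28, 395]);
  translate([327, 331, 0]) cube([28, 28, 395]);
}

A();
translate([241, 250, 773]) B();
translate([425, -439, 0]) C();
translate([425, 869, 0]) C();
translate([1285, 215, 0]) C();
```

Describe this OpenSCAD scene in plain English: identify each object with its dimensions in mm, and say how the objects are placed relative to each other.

A is a rectangular dining table. The top is 1205×789×28 mm with its upper surface at z = 773 mm. It stands on four 84×84 mm square legs, each inset 48 mm from the nearest pair of top edges, running from the floor to the underside of the top. Four apron rails, 84 mm thick and 87 mm tall, run between adjacent legs with their top edges flush with the underside of the top and their outer faces flush with the legs' outer faces.

B is a bookshelf 723 mm wide overall, 289 mm deep and 744 mm tall. The two sides are 32 mm thick vertical panels. 3 horizontal shelves of 31 mm thickness span between the inner faces of the sides; the lowest shelf sits on the floor and shelves are stacked with a clear vertical gap of 280 mm between each pair.

C is a four-legged stool. The seat is a 355×359×38 mm slab whose top surface is at z = 433 mm; four square legs, each 28×28 mm in cross-section, run from the floor (z = 0) to the underside of the seat, each flush with a corner of the seat.

The bookshelf is on top of the table, centred. Three stools sit around the table at the −y, +y, +x sides.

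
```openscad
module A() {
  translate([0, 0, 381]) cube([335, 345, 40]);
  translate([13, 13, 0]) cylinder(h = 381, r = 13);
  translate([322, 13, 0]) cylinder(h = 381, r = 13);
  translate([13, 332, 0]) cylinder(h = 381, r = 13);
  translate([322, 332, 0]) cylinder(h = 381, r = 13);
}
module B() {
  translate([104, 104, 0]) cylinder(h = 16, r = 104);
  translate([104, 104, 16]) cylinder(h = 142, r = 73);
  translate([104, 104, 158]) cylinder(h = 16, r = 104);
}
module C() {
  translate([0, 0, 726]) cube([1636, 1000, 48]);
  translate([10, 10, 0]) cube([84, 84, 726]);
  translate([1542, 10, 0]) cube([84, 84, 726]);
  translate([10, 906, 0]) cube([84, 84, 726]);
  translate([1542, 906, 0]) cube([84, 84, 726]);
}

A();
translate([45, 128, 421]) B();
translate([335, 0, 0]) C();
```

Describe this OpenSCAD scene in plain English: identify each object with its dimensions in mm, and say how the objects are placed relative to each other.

A is a four-legged stool. The seat is 335×345 mm, 40 mm thick, top at z = 421 mm. It stands on four round legs, each 26 mm in diameter, from z = 0 to the seat underside, each leg's axis is inset half a diameter from the nearest pair of seat edges (so the leg's bounding box is flush with the corner).

B is a spool: two coaxial disc flanges of radius 104 mm and thickness 16 mm, joined by a core cylinder of radius 73 mm and height 142 mm. The lower flange rests on z = 0 and the three cylinders share a vertical axis.

C is a rectangular dining table. The top is 1636×1000×48 mm with its upper surface at z = 774 mm. It stands on four 84×84 mm square legs, each inset 10 mm from the nearest pair of top edges, running from the floor to the underside of the top.

The spool is on top of the stool. The table is against the stool's +x side, with their −y faces flush.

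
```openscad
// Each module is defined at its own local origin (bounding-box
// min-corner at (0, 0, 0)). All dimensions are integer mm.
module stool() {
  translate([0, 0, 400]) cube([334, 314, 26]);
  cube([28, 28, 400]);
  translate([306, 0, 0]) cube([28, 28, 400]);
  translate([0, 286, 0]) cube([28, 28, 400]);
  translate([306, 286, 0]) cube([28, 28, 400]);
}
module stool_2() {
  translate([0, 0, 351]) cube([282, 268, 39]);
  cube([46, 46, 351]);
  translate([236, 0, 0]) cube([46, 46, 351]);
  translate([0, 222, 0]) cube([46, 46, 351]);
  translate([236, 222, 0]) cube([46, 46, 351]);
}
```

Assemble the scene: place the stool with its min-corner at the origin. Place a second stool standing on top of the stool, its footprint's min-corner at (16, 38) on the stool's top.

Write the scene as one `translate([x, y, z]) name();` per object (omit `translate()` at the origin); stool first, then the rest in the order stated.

stool();
translate([16, 38, 426]) stool_2();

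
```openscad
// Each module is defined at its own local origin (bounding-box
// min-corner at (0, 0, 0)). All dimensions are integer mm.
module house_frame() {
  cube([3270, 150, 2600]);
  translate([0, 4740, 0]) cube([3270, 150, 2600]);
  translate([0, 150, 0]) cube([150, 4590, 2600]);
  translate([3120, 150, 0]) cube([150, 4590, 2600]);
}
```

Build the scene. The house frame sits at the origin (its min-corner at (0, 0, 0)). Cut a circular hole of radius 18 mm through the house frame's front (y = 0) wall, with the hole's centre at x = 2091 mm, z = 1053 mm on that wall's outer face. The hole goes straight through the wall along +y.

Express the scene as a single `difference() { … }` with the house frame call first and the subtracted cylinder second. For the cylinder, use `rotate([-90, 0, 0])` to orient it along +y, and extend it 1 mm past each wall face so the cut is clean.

difference() {
  house_frame();
  translate([2091, -1, 1053]) rotate([-90, 0, 0]) cylinder(h = 152, r = 18);
}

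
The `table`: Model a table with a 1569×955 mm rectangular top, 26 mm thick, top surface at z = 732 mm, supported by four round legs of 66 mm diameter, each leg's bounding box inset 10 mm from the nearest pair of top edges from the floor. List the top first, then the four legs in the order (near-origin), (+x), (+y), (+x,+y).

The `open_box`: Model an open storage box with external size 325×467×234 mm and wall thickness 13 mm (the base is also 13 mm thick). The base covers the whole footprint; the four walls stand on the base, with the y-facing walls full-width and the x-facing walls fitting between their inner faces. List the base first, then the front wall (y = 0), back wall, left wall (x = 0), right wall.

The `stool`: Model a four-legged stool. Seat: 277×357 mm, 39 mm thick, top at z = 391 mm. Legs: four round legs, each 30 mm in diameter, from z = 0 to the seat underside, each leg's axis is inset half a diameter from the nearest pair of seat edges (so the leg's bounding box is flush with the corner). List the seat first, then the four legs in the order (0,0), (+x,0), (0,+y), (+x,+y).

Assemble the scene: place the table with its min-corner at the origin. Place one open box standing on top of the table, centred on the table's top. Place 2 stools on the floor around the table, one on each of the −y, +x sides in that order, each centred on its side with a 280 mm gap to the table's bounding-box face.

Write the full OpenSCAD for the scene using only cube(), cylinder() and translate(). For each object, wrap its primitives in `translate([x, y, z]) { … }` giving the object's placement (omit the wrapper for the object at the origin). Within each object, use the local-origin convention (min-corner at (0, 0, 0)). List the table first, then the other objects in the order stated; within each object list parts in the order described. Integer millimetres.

translate([0, 0, 706]) cube([1569, 955, 26]);
translate([43, 43, 0]) cylinder(h = 706, r = 33);
translate([1526, 43, 0]) cylinder(h = 706, r = 33);
translate([43, 912, 0]) cylinder(h = 706, r = 33);
translate([1526, 912, 0]) cylinder(h = 706, r = 33);
translate([622, 244, 732]) {
  cube([325, 467, 13]);
  translate([0, 0, 13]) cube([325, 13, 221]);
  translate([0, 454, 13]) cube([325, 13, 221]);
  translate([0, 13, 13]) cube([13, 441, 221]);
  translate([312, 13, 13]) cube([13, 441, 221]);
}
translate([646, -637, 0]) {
  translate([0, 0, 352]) cube([277, 357, 39]);
  translate([15, 15, 0]) cylinder(h = 352, r = 15);
  translate([262, 15, 0]) cylinder(h = 352, r = 15);
  translate([15, 342, 0]) cylinder(h = 352, r = 15);
  translate([262, 342, 0]) cylinder(h = 352, r = 15);
}
translate([1849, 299, 0]) {
  translate([0, 0, 352]) cube([277, 357, 39]);
  translate([15, 15, 0]) cylinder(h = 352, r = 15);
  translate([262, 15, 0]) cylinder(h = 352, r = 15);
  translate([15, 342, 0]) cylinder(h = 352, r = 15);
  translate([262, 342, 0]) cylinder(h = 352, r = 15);
}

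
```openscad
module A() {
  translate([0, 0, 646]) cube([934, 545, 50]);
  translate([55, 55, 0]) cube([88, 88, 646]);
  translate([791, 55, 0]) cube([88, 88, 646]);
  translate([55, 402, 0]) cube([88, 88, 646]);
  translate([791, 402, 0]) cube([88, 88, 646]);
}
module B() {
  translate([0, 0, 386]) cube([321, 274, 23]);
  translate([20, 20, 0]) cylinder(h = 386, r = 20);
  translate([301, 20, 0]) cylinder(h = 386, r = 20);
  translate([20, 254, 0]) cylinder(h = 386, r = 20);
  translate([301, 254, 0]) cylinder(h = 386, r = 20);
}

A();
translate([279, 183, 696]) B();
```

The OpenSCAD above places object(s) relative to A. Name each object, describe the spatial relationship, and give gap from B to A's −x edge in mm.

The stool's min-x is at 279; the table's min-x is 0; gap = 279 mm.

A is a table. B is a stool. The stool is on top of the table. The gap from the stool to the table's −x edge is 279 mm.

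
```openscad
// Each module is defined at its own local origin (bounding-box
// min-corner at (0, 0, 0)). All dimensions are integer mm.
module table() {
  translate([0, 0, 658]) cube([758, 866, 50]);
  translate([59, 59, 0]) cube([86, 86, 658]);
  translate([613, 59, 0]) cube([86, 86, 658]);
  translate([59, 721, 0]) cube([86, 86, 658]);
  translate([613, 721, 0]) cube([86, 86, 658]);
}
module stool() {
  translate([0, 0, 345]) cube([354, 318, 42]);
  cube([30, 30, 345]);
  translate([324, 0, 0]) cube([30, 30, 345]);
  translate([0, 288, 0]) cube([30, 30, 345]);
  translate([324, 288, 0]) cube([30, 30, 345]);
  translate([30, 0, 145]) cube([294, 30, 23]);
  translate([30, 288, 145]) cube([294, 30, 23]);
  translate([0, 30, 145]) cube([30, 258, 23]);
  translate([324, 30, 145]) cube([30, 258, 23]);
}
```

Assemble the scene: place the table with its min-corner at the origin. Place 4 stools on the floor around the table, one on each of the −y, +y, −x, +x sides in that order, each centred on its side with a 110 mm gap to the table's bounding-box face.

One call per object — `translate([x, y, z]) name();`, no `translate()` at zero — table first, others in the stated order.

table();
translate([202, -428, 0]) stool();
translate([202, 976, 0]) stool();
translate([-464, 274, 0]) stool();
translate([868, 274, 0]) stool();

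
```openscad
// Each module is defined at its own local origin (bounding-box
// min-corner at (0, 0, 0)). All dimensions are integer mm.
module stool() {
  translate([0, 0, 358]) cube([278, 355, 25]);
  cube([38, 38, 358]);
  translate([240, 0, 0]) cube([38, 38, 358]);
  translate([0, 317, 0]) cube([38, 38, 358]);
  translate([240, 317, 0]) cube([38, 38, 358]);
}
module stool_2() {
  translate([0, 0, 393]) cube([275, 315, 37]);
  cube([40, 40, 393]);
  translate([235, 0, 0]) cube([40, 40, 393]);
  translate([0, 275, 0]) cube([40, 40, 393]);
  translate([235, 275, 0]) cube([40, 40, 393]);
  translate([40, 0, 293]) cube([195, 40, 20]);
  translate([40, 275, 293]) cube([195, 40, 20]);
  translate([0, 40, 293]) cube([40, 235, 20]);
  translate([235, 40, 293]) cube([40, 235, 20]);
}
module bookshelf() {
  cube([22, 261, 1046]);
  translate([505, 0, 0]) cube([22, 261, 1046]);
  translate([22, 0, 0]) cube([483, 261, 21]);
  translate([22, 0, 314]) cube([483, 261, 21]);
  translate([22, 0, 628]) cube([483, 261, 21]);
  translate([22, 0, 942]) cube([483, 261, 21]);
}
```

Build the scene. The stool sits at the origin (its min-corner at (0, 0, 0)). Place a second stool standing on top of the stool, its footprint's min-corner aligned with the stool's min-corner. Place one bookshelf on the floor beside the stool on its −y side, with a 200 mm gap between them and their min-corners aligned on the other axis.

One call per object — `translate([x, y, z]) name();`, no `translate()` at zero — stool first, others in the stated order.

stool();
translate([0, 0, 383]) stool_2();
translate([0, -461, 0]) bookshelf();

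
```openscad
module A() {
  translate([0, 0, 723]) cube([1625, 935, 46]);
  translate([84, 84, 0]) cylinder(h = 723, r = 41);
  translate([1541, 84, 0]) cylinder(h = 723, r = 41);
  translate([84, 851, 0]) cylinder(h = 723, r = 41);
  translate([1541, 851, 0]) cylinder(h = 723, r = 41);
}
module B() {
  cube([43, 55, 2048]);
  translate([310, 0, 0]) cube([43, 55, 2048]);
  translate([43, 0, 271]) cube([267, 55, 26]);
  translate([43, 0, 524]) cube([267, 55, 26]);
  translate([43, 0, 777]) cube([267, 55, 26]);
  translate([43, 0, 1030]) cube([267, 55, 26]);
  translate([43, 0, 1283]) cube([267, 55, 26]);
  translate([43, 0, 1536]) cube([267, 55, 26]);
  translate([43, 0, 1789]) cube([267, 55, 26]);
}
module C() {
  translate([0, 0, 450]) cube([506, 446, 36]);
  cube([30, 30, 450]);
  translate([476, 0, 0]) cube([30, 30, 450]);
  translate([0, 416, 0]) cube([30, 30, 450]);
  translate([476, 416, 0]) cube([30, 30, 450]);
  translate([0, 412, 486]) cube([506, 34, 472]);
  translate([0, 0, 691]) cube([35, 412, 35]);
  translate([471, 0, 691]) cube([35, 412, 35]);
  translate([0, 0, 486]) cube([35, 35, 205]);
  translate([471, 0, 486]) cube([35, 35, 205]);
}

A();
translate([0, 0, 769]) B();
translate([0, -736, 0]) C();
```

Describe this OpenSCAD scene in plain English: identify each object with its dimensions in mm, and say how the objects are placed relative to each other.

A is a table with a 1625×935 mm rectangular top, 46 mm thick, top surface at z = 769 mm, supported by four round legs of 82 mm diameter, each leg's bounding box inset 43 mm from the nearest pair of top edges, running from the floor.

B is a wooden ladder with two side rails of 43×55 mm section and 2048 mm height, set 353 mm apart overall. Between them run 7 rectangular rungs (55 mm deep, 26 mm thick), front faces flush with the rails' −y face. The bottom of the first rung is 271 mm above the floor and each subsequent rung is 253 mm higher than the one below.

C is a chair: 506×446 mm seat, 36 mm thick, top at z = 486 mm, on four 30 mm square corner legs flush with the seat edges. A 34 mm thick backrest slab spans the full seat width, extending 472 mm above the seat top, its back face flush with the seat's +y edge. Two armrests of 35×35 mm section run along each side from the seat's front edge to the front of the backrest, top faces 240 mm above the seat top and outer faces flush with the seat's x-edges; a 35×35 mm post under the front of each armrest stands on the seat at the front corner.

The ladder is on top of the table. The chair is on the floor beside the table on its −y side.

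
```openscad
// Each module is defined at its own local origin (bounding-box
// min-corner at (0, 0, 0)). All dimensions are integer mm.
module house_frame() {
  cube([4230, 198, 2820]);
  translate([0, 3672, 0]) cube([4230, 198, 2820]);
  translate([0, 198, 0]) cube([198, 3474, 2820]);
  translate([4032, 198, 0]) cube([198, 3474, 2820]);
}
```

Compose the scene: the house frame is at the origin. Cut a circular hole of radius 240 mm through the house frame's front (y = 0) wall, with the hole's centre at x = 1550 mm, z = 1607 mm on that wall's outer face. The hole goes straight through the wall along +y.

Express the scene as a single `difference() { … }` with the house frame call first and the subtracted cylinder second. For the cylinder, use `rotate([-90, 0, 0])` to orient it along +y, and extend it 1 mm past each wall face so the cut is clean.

difference() {
  house_frame();
  translate([1550, -1, 1607]) rotate([-90, 0, 0]) cylinder(h = 200, r = 240);
}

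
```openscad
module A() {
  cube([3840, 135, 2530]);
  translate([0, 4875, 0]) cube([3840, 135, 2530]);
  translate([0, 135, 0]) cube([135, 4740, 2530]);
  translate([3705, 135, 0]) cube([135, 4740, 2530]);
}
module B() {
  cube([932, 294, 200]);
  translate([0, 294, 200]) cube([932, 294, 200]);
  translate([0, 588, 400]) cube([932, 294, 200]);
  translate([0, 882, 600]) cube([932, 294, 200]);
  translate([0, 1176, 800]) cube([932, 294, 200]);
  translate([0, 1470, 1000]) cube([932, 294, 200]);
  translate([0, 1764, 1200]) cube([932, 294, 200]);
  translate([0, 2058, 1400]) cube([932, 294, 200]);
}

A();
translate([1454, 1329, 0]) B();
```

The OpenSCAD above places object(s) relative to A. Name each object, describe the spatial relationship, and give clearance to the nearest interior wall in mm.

A is a house frame. B is a staircase. The staircase sits inside the house frame, centred. The clearance to the nearest interior wall is 1194 mm.

Clearances: x = 1319, y = 1194; minimum 1194 mm.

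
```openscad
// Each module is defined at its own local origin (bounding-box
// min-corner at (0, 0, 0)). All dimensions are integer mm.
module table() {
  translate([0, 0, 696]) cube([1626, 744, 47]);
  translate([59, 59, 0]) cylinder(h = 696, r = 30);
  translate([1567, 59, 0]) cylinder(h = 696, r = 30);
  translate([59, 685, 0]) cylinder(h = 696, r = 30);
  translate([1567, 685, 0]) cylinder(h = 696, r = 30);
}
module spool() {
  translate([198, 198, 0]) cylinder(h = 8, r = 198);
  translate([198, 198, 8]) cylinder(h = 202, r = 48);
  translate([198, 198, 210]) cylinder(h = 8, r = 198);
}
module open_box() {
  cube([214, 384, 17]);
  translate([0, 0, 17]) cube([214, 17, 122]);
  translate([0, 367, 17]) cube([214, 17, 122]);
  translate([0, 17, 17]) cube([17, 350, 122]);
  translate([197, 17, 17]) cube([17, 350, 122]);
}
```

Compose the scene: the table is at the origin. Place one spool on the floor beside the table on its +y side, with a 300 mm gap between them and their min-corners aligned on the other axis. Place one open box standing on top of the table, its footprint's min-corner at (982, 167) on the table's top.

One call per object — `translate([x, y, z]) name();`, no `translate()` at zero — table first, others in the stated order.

table();
translate([0, 1044, 0]) spool();
translate([982, 167, 743]) open_box();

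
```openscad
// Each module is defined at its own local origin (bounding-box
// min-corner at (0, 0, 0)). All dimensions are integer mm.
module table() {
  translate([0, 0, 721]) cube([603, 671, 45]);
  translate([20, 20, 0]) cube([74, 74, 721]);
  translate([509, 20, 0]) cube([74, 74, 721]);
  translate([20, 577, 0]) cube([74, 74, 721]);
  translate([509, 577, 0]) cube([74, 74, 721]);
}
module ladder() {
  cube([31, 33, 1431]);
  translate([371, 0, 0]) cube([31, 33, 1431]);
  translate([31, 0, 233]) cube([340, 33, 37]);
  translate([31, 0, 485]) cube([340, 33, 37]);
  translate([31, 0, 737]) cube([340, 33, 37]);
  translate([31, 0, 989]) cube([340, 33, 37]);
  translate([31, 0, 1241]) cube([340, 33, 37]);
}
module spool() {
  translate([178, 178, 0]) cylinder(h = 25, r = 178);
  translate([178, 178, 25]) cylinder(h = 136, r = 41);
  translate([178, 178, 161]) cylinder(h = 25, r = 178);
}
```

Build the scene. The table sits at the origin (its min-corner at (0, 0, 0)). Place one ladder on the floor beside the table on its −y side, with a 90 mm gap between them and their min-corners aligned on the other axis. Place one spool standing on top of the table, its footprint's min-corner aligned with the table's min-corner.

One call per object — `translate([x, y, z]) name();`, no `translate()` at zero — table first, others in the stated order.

table();
translate([0, -123, 0]) ladder();
translate([0, 0, 766]) spool();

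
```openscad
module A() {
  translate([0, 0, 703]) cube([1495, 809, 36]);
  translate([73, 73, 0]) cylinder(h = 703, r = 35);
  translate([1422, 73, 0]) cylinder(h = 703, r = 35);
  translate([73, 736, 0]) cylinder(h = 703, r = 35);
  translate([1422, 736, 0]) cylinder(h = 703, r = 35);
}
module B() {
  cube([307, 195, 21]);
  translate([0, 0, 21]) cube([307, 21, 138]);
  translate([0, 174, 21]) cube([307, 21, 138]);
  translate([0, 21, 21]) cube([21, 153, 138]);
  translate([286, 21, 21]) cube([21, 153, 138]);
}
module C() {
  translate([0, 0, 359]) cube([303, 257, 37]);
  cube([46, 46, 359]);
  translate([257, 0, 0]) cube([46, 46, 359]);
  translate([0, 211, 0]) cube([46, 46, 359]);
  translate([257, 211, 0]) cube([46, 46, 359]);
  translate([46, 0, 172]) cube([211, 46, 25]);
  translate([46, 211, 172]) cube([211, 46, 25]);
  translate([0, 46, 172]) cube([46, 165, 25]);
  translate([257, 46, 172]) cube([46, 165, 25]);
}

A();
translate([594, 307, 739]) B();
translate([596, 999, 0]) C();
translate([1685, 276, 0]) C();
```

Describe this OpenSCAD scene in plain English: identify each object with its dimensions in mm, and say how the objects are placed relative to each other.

A is a table with a 1495×809 mm rectangular top, 36 mm thick, top surface at z = 739 mm, supported by four round legs of 70 mm diameter, each leg's bounding box inset 38 mm from the nearest pair of top edges, running from the floor.

B is an open-topped rectangular box: outside dimensions 307×195×159 mm, with a uniform wall and base thickness of 21 mm. The base is a full 307×195 slab on the floor; four walls sit on top of the base. The front and back walls (the −y and +y sides) span the full width; the two side walls fit between them.

C is a simple wooden stool: a rectangular seat 303 mm (x) by 257 mm (y), 37 mm thick, top face at z = 396 mm, on four square legs, each 46×46 mm in cross-section. The legs rest on z = 0, each flush with a corner of the seat. Four stretchers, 46 mm wide and 25 mm tall, connect adjacent legs with their undersides at z = 172 mm, each running between the inner faces of the legs it joins and aligned with the legs' outer faces on the other axis.

The open box is on top of the table, centred. Two stools sit around the table at the +y, +x sides.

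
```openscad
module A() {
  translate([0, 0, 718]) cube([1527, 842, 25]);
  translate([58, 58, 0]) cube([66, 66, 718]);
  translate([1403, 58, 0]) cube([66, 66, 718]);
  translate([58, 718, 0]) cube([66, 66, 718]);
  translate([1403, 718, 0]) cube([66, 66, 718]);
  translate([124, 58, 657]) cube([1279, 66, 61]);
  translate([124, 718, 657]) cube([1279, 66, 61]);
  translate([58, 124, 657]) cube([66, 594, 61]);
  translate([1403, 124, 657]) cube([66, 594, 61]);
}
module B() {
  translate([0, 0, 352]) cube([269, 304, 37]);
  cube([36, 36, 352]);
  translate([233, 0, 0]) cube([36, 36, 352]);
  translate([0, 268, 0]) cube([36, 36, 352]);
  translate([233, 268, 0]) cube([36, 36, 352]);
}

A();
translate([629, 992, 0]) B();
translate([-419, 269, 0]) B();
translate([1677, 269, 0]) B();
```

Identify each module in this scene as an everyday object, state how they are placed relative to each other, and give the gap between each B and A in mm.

Each stool's nearest face is 150 mm from the table's bounding box.

A is a table. B is a stool. Three stools sit around the table at the +y, −x, +x sides. The gap between each stool and the table is 150 mm.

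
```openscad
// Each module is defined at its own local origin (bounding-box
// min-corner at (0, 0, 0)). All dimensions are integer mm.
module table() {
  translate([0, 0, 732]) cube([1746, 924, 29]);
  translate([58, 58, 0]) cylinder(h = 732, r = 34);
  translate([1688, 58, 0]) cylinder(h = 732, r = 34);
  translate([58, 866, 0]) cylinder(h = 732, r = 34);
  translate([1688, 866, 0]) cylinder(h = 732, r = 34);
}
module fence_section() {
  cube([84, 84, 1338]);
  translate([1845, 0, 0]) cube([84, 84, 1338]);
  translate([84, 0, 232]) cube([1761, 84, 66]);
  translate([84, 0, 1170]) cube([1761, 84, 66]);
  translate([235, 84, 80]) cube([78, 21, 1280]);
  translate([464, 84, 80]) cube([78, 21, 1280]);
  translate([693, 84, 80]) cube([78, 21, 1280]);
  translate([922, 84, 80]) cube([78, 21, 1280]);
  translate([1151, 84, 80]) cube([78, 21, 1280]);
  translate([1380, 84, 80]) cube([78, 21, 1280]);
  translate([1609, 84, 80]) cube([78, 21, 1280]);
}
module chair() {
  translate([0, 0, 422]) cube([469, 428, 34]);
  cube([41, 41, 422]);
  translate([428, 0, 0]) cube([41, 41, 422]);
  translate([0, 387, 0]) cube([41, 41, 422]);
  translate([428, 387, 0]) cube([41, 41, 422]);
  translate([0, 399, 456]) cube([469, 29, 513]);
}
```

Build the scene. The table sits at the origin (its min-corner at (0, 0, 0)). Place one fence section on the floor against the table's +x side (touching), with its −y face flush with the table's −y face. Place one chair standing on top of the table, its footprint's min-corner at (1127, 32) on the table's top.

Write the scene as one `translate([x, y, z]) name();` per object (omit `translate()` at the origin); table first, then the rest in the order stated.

table();
translate([1746, 0, 0]) fence_section();
translate([1127, 32, 761]) chair();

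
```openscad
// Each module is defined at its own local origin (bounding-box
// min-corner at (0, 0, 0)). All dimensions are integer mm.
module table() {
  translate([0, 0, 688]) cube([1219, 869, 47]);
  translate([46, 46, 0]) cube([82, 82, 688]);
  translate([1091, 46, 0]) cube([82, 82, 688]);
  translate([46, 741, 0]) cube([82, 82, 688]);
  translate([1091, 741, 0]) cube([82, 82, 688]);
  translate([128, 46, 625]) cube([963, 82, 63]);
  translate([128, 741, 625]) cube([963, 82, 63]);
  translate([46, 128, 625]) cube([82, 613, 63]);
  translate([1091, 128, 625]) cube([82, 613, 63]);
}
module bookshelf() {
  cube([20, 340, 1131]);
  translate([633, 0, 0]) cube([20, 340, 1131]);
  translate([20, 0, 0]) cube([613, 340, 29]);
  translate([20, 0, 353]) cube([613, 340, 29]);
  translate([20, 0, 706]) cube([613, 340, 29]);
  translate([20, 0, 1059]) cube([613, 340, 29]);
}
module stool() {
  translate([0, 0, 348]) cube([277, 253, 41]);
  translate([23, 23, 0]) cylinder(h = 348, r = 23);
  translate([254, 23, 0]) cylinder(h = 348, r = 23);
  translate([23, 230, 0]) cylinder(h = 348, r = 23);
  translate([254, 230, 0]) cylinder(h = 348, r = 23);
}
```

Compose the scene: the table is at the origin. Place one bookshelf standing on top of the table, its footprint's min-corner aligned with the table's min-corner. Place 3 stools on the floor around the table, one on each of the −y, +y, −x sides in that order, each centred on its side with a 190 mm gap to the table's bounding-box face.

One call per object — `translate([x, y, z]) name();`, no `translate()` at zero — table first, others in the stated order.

table();
translate([0, 0, 735]) bookshelf();
translate([471, -443, 0]) stool();
translate([471, 1059, 0]) stool();
translate([-467, 308, 0]) stool();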